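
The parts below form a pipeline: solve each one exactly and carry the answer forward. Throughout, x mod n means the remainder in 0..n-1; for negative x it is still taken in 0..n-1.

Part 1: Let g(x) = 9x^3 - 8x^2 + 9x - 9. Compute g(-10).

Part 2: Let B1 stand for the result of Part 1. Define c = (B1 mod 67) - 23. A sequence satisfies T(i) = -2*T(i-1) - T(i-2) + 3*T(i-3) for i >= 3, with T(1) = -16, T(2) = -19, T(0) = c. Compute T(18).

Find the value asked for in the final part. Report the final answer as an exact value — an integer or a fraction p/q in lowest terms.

517851

Part 1: 9*(-10)^3 - 8*(-10)^2 + 9*(-10)^1 - 9 = (-9000) + (-800) + (-90) + (-9) = -9899; answer -9899
Part 2: B1 = -9899; c = -6; T(3) = -2*(-19) - 1*(-16) + 3*(-6) = 36; iterating: T(3)=36, T(4)=-101, T(5)=109, T(6)=-9, T(7)=-394, T(8)=1124, T(9)=-1881, T(10)=1456, T(11)=2341, T(12)=-11781, T(13)=25589, T(14)=-32374, T(15)=3816, T(16)=101509, T(17)=-303956, T(18)=517851; answer 517851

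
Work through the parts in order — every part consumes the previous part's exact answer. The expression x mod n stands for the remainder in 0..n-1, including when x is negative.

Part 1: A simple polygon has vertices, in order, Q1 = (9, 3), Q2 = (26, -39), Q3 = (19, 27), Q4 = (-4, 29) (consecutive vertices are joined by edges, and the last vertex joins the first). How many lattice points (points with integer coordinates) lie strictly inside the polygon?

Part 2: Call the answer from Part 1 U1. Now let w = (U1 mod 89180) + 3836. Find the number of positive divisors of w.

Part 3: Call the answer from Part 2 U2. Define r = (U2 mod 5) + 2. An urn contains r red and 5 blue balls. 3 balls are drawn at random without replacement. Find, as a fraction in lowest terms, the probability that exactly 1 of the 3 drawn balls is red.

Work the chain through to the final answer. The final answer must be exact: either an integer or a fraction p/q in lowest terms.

4/11

Part 1: cross terms: (9*-39 - 26*3)=-429, (26*27 - 19*-39)=1443, (19*29 - -4*27)=659, (-4*3 - 9*29)=-273; twice the area = |1400| = 1400; area = 700; boundary points = 1 + 1 + 1 + 13 = 16; strictly interior points = area - boundary/2 + 1 = 693; answer 693
Part 2: U1 = 693; w = 4529; 4529 = 7 * 647; number of divisors = (1+1) * (1+1) = 4; answer 4
Part 3: U2 = 4; r = 6; total draws C(11,3) = 165; favorable C(6,1)*C(5,2) = 60; P = 4/11; answer 4/11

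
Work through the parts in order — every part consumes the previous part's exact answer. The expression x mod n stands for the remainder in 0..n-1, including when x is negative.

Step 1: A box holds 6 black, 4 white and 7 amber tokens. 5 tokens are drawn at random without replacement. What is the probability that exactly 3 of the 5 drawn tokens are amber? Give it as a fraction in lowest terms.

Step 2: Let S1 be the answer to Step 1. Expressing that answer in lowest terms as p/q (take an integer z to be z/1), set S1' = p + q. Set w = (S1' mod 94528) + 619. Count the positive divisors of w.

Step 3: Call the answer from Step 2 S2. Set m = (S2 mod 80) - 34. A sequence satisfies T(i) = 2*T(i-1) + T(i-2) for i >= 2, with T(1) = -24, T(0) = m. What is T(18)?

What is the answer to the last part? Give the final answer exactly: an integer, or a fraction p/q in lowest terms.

Step 1: total draws C(17,5) = 6188; favorable C(7,3)*C(10,2) = 1575; P = 225/884; answer 225/884
Step 2: S1 = 225/884; threaded value p + q = 1109; w = 1728; 1728 = 2^6 * 3^3; number of divisors = (6+1) * (3+1) = 28; answer 28
Step 3: S2 = 28; m = -6; T(2) = 2*(-24) + 1*(-6) = -54; iterating: T(2)=-54, T(3)=-132, T(4)=-318, T(5)=-768, T(6)=-1854, T(7)=-4476, T(8)=-10806, T(9)=-26088, T(10)=-62982, T(11)=-152052, T(12)=-367086, T(13)=-886224, T(14)=-2139534, T(15)=-5165292, T(16)=-12470118, T(17)=-30105528, T(18)=-72681174; answer -72681174

-72681174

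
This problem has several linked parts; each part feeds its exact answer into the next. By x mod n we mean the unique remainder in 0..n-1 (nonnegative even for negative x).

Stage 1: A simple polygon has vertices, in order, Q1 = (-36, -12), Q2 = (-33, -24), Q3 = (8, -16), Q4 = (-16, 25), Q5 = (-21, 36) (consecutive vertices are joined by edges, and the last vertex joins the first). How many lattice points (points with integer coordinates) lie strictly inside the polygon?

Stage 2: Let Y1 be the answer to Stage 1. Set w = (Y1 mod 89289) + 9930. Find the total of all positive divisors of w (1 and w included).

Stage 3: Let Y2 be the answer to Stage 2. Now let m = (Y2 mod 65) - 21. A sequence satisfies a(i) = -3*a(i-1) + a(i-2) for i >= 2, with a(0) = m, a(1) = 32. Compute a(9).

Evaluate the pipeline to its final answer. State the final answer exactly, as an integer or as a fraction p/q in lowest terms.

497507

Stage 1: cross terms: (-36*-24 - -33*-12)=468, (-33*-16 - 8*-24)=720, (8*25 - -16*-16)=-56, (-16*36 - -21*25)=-51, (-21*-12 - -36*36)=1548; twice the area = |2629| = 2629; area = 2629/2; boundary points = 3 + 1 + 1 + 1 + 3 = 9; strictly interior points = area - boundary/2 + 1 = 1311; answer 1311
Stage 2: Y1 = 1311; w = 11241; 11241 = 3^2 * 1249; sigma = (1 + 3 + 9) * (1 + 1249) = 13 * 1250 = 16250; answer 16250
Stage 3: Y2 = 16250; m = -21; a(2) = -3*(32) + 1*(-21) = -117; iterating: a(2)=-117, a(3)=383, a(4)=-1266, a(5)=4181, a(6)=-13809, a(7)=45608, a(8)=-150633, a(9)=497507; answer 497507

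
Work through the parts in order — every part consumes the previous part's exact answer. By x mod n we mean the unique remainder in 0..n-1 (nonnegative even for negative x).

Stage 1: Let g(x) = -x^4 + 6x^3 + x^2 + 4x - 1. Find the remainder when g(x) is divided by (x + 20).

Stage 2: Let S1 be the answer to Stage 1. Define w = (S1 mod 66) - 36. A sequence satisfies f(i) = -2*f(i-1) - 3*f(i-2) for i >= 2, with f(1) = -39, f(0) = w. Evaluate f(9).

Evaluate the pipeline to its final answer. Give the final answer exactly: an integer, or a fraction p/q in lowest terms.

Stage 1: remainder = value at the root: -1*(-20)^4 + 6*(-20)^3 + 1*(-20)^2 + 4*(-20)^1 - 1 = (-160000) + (-48000) + (400) + (-80) + (-1) = -207681; answer -207681
Stage 2: S1 = -207681; w = -15; f(2) = -2*(-39) - 3*(-15) = 123; iterating: f(2)=123, f(3)=-129, f(4)=-111, f(5)=609, f(6)=-885, f(7)=-57, f(8)=2769, f(9)=-5367; answer -5367

-5367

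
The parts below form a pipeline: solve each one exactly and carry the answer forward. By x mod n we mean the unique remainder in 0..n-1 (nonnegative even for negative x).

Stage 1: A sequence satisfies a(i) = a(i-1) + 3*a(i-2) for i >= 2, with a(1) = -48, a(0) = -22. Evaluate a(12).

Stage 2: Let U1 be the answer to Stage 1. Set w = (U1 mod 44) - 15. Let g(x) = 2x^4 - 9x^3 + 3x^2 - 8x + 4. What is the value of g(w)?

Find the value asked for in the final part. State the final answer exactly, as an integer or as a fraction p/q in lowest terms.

1810

Stage 1: a(2) = 1*(-48) + 3*(-22) = -114; iterating: a(2)=-114, a(3)=-258, a(4)=-600, a(5)=-1374, a(6)=-3174, a(7)=-7296, a(8)=-16818, a(9)=-38706, a(10)=-89160, a(11)=-205278, a(12)=-472758; answer -472758
Stage 2: U1 = -472758; w = 7; 2*(7)^4 - 9*(7)^3 + 3*(7)^2 - 8*(7)^1 + 4 = (4802) + (-3087) + (147) + (-56) + (4) = 1810; answer 1810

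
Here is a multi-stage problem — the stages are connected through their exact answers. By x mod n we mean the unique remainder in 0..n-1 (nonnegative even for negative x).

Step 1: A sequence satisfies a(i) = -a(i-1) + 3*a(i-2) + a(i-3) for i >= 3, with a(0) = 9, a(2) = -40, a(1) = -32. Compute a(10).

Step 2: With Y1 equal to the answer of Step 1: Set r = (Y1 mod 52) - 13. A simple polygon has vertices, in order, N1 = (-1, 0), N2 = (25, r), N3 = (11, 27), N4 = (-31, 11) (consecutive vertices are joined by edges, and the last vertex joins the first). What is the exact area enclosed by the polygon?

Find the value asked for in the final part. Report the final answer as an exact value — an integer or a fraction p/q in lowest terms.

Step 1: a(3) = -1*(-40) + 3*(-32) + 1*(9) = -47; iterating: a(3)=-47, a(4)=-105, a(5)=-76, a(6)=-286, a(7)=-47, a(8)=-887, a(9)=460, a(10)=-3168; answer -3168
Step 2: Y1 = -3168; r = -9; cross terms: (-1*-9 - 25*0)=9, (25*27 - 11*-9)=774, (11*11 - -31*27)=958, (-31*0 - -1*11)=11; twice the area = |1752| = 1752; area = 876; answer 876

876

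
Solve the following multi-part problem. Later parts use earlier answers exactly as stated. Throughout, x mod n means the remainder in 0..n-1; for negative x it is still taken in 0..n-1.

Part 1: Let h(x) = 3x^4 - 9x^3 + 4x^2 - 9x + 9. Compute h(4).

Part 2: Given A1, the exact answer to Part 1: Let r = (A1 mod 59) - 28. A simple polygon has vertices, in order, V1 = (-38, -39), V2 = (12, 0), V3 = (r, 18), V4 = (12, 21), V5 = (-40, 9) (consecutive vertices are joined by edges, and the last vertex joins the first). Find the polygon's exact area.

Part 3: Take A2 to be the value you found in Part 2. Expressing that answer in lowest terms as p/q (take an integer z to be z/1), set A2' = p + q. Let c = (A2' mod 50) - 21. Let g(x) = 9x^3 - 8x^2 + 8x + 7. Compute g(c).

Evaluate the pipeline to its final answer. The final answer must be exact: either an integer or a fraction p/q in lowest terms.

-7274

Part 1: 3*(4)^4 - 9*(4)^3 + 4*(4)^2 - 9*(4)^1 + 9 = (768) + (-576) + (64) + (-36) + (9) = 229; answer 229
Part 2: A1 = 229; r = 24; cross terms: (-38*0 - 12*-39)=468, (12*18 - 24*0)=216, (24*21 - 12*18)=288, (12*9 - -40*21)=948, (-40*-39 - -38*9)=1902; twice the area = |3822| = 3822; area = 1911; answer 1911
Part 3: A2 = 1911; threaded value p + q = 1912; c = -9; 9*(-9)^3 - 8*(-9)^2 + 8*(-9)^1 + 7 = (-6561) + (-648) + (-72) + (7) = -7274; answer -7274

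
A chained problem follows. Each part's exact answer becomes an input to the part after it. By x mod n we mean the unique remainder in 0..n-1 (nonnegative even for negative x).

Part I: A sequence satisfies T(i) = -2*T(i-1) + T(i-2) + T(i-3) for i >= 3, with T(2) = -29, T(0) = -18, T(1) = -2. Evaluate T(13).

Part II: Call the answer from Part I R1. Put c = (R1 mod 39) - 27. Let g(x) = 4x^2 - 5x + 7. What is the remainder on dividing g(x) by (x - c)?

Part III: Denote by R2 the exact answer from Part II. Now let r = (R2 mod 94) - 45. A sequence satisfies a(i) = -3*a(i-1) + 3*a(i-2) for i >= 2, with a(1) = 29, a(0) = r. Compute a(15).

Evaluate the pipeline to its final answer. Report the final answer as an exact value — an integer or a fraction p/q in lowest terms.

1962642231

Part I: T(3) = -2*(-29) + 1*(-2) + 1*(-18) = 38; iterating: T(3)=38, T(4)=-107, T(5)=223, T(6)=-515, T(7)=1146, T(8)=-2584, T(9)=5799, T(10)=-13036, T(11)=29287, T(12)=-65811, T(13)=147873; answer 147873
Part II: R1 = 147873; c = -3; remainder = value at the root: 4*(-3)^2 - 5*(-3)^1 + 7 = (36) + (15) + (7) = 58; answer 58
Part III: R2 = 58; r = 13; a(2) = -3*(29) + 3*(13) = -48; iterating: a(2)=-48, a(3)=231, a(4)=-837, a(5)=3204, a(6)=-12123, a(7)=45981, a(8)=-174312, a(9)=660879, a(10)=-2505573, a(11)=9499356, a(12)=-36014787, a(13)=136542429, a(14)=-517671648, a(15)=1962642231; answer 1962642231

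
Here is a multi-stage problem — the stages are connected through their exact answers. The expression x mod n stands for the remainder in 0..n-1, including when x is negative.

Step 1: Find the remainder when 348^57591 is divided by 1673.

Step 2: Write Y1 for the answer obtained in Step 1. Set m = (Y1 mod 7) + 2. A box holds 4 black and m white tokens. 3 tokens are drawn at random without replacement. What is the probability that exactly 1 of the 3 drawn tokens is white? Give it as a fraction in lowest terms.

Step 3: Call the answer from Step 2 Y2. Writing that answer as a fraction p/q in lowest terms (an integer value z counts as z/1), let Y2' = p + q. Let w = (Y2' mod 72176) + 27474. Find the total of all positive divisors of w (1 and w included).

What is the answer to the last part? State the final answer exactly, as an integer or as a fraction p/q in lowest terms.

Step 1: squarings mod 1673: 348^1=348, 348^2=648, 348^4=1654, 348^8=361, 348^16=1500, 348^32=1488, 348^64=765, 348^128=1348, 348^256=226, 348^512=886, 348^1024=359, 348^2048=60, 348^4096=254, 348^8192=942, 348^16384=674, 348^32768=893; 348^57591 = 348^1 * 348^2 * 348^4 * 348^16 * 348^32 * 348^64 * 348^128 * 348^8192 * 348^16384 * 348^32768 = 720 (mod 1673); answer 720
Step 2: Y1 = 720; m = 8; total draws C(12,3) = 220; favorable C(8,1)*C(4,2) = 48; P = 12/55; answer 12/55
Step 3: Y2 = 12/55; threaded value p + q = 67; w = 27541; 27541 is prime, so its only divisors are 1 and 27541; sigma = 1 + 27541 = 27542; answer 27542

27542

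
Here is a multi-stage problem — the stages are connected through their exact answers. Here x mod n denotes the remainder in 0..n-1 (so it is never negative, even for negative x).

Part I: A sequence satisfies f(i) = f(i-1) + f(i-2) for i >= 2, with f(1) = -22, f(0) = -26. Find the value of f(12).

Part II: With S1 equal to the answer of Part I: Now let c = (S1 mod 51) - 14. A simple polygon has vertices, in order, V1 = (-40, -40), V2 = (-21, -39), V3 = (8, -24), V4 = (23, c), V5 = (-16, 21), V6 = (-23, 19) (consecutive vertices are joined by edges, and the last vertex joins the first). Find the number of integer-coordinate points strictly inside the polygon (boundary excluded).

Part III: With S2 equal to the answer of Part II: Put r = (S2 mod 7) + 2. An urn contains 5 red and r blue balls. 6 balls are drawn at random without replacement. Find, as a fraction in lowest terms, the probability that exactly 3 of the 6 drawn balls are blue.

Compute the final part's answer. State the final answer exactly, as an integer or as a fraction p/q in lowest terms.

10/21

Part I: f(2) = 1*(-22) + 1*(-26) = -48; iterating: f(2)=-48, f(3)=-70, f(4)=-118, f(5)=-188, f(6)=-306, f(7)=-494, f(8)=-800, f(9)=-1294, f(10)=-2094, f(11)=-3388, f(12)=-5482; answer -5482
Part II: S1 = -5482; c = 12; cross terms: (-40*-39 - -21*-40)=720, (-21*-24 - 8*-39)=816, (8*12 - 23*-24)=648, (23*21 - -16*12)=675, (-16*19 - -23*21)=179, (-23*-40 - -40*19)=1680; twice the area = |4718| = 4718; area = 2359; boundary points = 1 + 1 + 3 + 3 + 1 + 1 = 10; strictly interior points = area - boundary/2 + 1 = 2355; answer 2355
Part III: S2 = 2355; r = 5; total draws C(10,6) = 210; favorable C(5,3)*C(5,3) = 100; P = 10/21; answer 10/21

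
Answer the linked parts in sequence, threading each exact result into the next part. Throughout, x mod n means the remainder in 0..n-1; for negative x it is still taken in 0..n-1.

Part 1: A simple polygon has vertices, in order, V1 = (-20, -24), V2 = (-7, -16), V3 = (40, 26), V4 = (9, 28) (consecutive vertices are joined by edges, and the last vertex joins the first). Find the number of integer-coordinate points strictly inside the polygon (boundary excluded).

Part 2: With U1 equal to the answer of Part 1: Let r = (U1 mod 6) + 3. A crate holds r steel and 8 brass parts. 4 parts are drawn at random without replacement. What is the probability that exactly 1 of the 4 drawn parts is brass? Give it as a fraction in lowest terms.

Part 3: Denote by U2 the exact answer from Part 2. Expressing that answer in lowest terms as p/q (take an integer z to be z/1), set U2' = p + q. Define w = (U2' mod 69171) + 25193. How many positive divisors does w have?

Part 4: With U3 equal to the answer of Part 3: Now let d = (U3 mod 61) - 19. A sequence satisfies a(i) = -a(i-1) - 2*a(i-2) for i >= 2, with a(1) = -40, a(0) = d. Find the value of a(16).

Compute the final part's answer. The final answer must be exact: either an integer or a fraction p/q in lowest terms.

3186

Part 1: cross terms: (-20*-16 - -7*-24)=152, (-7*26 - 40*-16)=458, (40*28 - 9*26)=886, (9*-24 - -20*28)=344; twice the area = |1840| = 1840; area = 920; boundary points = 1 + 1 + 1 + 1 = 4; strictly interior points = area - boundary/2 + 1 = 919; answer 919
Part 2: U1 = 919; r = 4; total draws C(12,4) = 495; favorable C(8,1)*C(4,3) = 32; P = 32/495; answer 32/495
Part 3: U2 = 32/495; threaded value p + q = 527; w = 25720; 25720 = 2^3 * 5 * 643; number of divisors = (3+1) * (1+1) * (1+1) = 16; answer 16
Part 4: U3 = 16; d = -3; a(2) = -1*(-40) - 2*(-3) = 46; iterating: a(2)=46, a(3)=34, a(4)=-126, a(5)=58, a(6)=194, a(7)=-310, a(8)=-78, a(9)=698, a(10)=-542, a(11)=-854, a(12)=1938, a(13)=-230, a(14)=-3646, a(15)=4106, a(16)=3186; answer 3186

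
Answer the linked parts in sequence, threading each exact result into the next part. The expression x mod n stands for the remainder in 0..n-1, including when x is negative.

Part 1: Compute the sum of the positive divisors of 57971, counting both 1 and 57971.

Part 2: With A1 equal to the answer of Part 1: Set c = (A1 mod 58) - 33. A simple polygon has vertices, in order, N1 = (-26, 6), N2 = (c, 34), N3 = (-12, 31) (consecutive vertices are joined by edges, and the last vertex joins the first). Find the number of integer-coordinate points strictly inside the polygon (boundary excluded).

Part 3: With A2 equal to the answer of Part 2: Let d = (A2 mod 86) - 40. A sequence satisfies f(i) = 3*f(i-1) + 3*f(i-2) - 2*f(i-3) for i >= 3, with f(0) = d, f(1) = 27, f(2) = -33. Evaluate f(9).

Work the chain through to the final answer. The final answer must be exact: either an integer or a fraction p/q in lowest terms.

-215320

Part 1: 57971 = 29 * 1999; sigma = (1 + 29) * (1 + 1999) = 30 * 2000 = 60000; answer 60000
Part 2: A1 = 60000; c = -5; cross terms: (-26*34 - -5*6)=-854, (-5*31 - -12*34)=253, (-12*6 - -26*31)=734; twice the area = |133| = 133; area = 133/2; boundary points = 7 + 1 + 1 = 9; strictly interior points = area - boundary/2 + 1 = 63; answer 63
Part 3: A2 = 63; d = 23; f(3) = 3*(-33) + 3*(27) - 2*(23) = -64; iterating: f(3)=-64, f(4)=-345, f(5)=-1161, f(6)=-4390, f(7)=-15963, f(8)=-58737, f(9)=-215320; answer -215320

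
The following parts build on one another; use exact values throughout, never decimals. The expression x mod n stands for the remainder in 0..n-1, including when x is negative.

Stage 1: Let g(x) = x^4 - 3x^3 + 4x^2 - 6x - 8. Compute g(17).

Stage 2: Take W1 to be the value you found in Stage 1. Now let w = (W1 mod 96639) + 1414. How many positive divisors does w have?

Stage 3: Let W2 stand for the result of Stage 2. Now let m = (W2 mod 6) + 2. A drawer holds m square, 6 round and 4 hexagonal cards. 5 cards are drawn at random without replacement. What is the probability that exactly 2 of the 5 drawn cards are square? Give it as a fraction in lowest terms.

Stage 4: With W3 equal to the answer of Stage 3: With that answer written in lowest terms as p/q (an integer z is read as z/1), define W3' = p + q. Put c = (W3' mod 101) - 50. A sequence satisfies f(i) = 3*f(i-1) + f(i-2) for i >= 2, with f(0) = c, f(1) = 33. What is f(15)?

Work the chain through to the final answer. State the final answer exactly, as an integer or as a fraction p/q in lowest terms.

545362164

Stage 1: 1*(17)^4 - 3*(17)^3 + 4*(17)^2 - 6*(17)^1 - 8 = (83521) + (-14739) + (1156) + (-102) + (-8) = 69828; answer 69828
Stage 2: W1 = 69828; w = 71242; 71242 = 2 * 179 * 199; number of divisors = (1+1) * (1+1) * (1+1) = 8; answer 8
Stage 3: W2 = 8; m = 4; total draws C(14,5) = 2002; favorable C(4,2)*C(10,3) = 720; P = 360/1001; answer 360/1001
Stage 4: W3 = 360/1001; threaded value p + q = 1361; c = -2; f(2) = 3*(33) + 1*(-2) = 97; iterating: f(2)=97, f(3)=324, f(4)=1069, f(5)=3531, f(6)=11662, f(7)=38517, f(8)=127213, f(9)=420156, f(10)=1387681, f(11)=4583199, f(12)=15137278, f(13)=49995033, f(14)=165122377, f(15)=545362164; answer 545362164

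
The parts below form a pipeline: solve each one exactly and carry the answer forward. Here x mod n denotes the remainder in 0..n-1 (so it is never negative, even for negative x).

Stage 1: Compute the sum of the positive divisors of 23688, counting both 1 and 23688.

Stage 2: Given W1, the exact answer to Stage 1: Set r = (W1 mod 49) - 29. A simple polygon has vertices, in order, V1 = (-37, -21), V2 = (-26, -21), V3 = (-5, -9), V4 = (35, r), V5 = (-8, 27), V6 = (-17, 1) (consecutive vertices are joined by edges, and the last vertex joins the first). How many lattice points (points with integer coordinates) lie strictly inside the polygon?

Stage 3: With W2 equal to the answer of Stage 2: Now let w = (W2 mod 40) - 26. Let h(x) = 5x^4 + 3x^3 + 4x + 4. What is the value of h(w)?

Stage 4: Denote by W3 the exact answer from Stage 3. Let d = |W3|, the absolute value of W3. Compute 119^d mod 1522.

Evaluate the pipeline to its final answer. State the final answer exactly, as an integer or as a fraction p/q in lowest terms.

263

Stage 1: 23688 = 2^3 * 3^2 * 7 * 47; sigma = (1 + 2 + 4 + 8) * (1 + 3 + 9) * (1 + 7) * (1 + 47) = 15 * 13 * 8 * 48 = 74880; answer 74880
Stage 2: W1 = 74880; r = -21; cross terms: (-37*-21 - -26*-21)=231, (-26*-9 - -5*-21)=129, (-5*-21 - 35*-9)=420, (35*27 - -8*-21)=777, (-8*1 - -17*27)=451, (-17*-21 - -37*1)=394; twice the area = |2402| = 2402; area = 1201; boundary points = 11 + 3 + 4 + 1 + 1 + 2 = 22; strictly interior points = area - boundary/2 + 1 = 1191; answer 1191
Stage 3: W2 = 1191; w = 5; 5*(5)^4 + 3*(5)^3 + 4*(5)^1 + 4 = (3125) + (375) + (20) + (4) = 3524; answer 3524
Stage 4: W3 = 3524; d = 3524; squarings mod 1522: 119^1=119, 119^2=463, 119^4=1289, 119^8=1019, 119^16=357, 119^32=1123, 119^64=913, 119^128=1035, 119^256=1259, 119^512=679, 119^1024=1397, 119^2048=405; 119^3524 = 119^4 * 119^64 * 119^128 * 119^256 * 119^1024 * 119^2048 = 263 (mod 1522); answer 263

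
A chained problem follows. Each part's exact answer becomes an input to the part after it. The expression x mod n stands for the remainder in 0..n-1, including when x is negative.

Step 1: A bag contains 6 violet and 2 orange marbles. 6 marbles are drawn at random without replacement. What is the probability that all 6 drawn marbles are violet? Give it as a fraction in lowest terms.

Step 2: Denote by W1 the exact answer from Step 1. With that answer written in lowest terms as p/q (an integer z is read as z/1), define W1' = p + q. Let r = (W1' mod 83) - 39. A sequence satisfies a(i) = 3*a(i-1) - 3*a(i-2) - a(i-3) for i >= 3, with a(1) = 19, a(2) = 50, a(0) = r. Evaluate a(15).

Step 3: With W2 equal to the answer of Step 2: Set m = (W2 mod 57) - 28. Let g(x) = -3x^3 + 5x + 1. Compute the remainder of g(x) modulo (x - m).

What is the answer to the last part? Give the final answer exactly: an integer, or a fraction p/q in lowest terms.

Step 1: total draws C(8,6) = 28; favorable C(6,6) = 1; P = 1/28; answer 1/28
Step 2: W1 = 1/28; threaded value p + q = 29; r = -10; a(3) = 3*(50) - 3*(19) - 1*(-10) = 103; iterating: a(3)=103, a(4)=140, a(5)=61, a(6)=-340, a(7)=-1343, a(8)=-3070, a(9)=-4841, a(10)=-3970, a(11)=5683, a(12)=33800, a(13)=88321, a(14)=157880, a(15)=174877; answer 174877
Step 3: W2 = 174877; m = -27; remainder = value at the root: -3*(-27)^3 + 5*(-27)^1 + 1 = (59049) + (-135) + (1) = 58915; answer 58915

58915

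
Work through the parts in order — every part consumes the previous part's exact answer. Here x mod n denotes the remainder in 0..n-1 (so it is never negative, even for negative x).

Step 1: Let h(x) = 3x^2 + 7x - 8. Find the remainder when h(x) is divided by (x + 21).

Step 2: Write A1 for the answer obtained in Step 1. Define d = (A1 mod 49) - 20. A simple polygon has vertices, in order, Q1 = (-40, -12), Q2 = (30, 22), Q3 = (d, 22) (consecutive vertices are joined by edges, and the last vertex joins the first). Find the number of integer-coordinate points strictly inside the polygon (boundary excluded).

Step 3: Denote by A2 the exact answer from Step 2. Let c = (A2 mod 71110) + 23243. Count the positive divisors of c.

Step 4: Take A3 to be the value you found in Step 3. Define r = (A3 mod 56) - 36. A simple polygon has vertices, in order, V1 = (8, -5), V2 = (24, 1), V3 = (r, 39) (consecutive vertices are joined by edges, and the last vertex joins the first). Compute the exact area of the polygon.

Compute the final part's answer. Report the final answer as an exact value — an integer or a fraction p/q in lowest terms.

448

Step 1: remainder = value at the root: 3*(-21)^2 + 7*(-21)^1 - 8 = (1323) + (-147) + (-8) = 1168; answer 1168
Step 2: A1 = 1168; d = 21; cross terms: (-40*22 - 30*-12)=-520, (30*22 - 21*22)=198, (21*-12 - -40*22)=628; twice the area = |306| = 306; area = 153; boundary points = 2 + 9 + 1 = 12; strictly interior points = area - boundary/2 + 1 = 148; answer 148
Step 3: A2 = 148; c = 23391; 23391 = 3^2 * 23 * 113; number of divisors = (2+1) * (1+1) * (1+1) = 12; answer 12
Step 4: A3 = 12; r = -24; cross terms: (8*1 - 24*-5)=128, (24*39 - -24*1)=960, (-24*-5 - 8*39)=-192; twice the area = |896| = 896; area = 448; answer 448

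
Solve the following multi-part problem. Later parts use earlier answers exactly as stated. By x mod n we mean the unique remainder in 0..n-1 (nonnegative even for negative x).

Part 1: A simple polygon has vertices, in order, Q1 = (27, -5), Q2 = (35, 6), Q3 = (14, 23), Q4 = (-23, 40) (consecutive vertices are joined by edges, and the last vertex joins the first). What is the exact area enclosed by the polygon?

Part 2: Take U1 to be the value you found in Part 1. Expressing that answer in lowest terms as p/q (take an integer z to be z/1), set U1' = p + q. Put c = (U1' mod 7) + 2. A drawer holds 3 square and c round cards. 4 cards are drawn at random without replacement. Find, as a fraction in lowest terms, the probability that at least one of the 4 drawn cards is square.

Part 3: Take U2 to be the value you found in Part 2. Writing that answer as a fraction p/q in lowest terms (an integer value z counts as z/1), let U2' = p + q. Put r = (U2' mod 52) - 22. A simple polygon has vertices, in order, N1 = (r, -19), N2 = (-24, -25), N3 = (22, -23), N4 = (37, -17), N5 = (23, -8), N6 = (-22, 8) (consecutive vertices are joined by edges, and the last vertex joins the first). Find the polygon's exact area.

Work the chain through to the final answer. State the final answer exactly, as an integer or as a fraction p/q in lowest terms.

Part 1: cross terms: (27*6 - 35*-5)=337, (35*23 - 14*6)=721, (14*40 - -23*23)=1089, (-23*-5 - 27*40)=-965; twice the area = |1182| = 1182; area = 591; answer 591
Part 2: U1 = 591; threaded value p + q = 592; c = 6; total draws C(9,4) = 126; complement C(6,4) = 15; favorable 126 - 15 = 111; P = 37/42; answer 37/42
Part 3: U2 = 37/42; threaded value p + q = 79; r = 5; cross terms: (5*-25 - -24*-19)=-581, (-24*-23 - 22*-25)=1102, (22*-17 - 37*-23)=477, (37*-8 - 23*-17)=95, (23*8 - -22*-8)=8, (-22*-19 - 5*8)=378; twice the area = |1479| = 1479; area = 1479/2; answer 1479/2

1479/2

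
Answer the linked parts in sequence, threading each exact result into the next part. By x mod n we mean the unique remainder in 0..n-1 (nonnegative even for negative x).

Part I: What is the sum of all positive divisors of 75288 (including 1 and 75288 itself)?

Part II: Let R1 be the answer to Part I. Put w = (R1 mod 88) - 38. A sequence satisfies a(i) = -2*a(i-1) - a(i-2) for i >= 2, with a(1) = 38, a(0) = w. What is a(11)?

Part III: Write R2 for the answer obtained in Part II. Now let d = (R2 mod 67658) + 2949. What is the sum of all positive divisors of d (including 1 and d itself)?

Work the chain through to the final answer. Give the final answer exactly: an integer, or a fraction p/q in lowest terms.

Part I: 75288 = 2^3 * 3 * 3137; sigma = (1 + 2 + 4 + 8) * (1 + 3) * (1 + 3137) = 15 * 4 * 3138 = 188280; answer 188280
Part II: R1 = 188280; w = 10; a(2) = -2*(38) - 1*(10) = -86; iterating: a(2)=-86, a(3)=134, a(4)=-182, a(5)=230, a(6)=-278, a(7)=326, a(8)=-374, a(9)=422, a(10)=-470, a(11)=518; answer 518
Part III: R2 = 518; d = 3467; 3467 is prime, so its only divisors are 1 and 3467; sigma = 1 + 3467 = 3468; answer 3468

3468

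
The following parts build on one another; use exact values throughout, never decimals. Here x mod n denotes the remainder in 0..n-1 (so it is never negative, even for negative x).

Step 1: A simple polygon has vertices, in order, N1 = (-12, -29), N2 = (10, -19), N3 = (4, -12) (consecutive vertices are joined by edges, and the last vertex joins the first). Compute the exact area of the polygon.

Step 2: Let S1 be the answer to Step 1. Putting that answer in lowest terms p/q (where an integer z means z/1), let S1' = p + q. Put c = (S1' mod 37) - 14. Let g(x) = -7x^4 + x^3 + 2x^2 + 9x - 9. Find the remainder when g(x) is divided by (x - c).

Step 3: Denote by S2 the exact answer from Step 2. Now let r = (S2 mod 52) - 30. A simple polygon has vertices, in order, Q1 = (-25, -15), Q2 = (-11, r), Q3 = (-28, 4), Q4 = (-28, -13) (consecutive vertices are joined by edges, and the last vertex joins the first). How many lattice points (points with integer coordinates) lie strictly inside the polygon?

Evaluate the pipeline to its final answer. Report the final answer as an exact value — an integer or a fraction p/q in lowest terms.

131

Step 1: cross terms: (-12*-19 - 10*-29)=518, (10*-12 - 4*-19)=-44, (4*-29 - -12*-12)=-260; twice the area = |214| = 214; area = 107; answer 107
Step 2: S1 = 107; threaded value p + q = 108; c = 20; remainder = value at the root: -7*(20)^4 + 1*(20)^3 + 2*(20)^2 + 9*(20)^1 - 9 = (-1120000) + (8000) + (800) + (180) + (-9) = -1111029; answer -1111029
Step 3: S2 = -1111029; r = -27; cross terms: (-25*-27 - -11*-15)=510, (-11*4 - -28*-27)=-800, (-28*-13 - -28*4)=476, (-28*-15 - -25*-13)=95; twice the area = |281| = 281; area = 281/2; boundary points = 2 + 1 + 17 + 1 = 21; strictly interior points = area - boundary/2 + 1 = 131; answer 131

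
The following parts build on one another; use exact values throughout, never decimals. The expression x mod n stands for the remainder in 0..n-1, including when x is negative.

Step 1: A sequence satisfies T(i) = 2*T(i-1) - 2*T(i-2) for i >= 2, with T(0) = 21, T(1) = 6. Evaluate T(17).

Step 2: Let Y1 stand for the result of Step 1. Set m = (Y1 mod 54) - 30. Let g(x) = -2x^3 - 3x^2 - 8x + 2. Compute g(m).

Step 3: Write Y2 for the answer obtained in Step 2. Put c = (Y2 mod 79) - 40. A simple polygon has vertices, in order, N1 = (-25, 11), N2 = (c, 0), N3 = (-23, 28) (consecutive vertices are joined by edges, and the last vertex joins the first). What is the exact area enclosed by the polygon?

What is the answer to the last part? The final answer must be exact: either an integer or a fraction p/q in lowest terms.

Step 1: T(2) = 2*(6) - 2*(21) = -30; iterating: T(2)=-30, T(3)=-72, T(4)=-84, T(5)=-24, T(6)=120, T(7)=288, T(8)=336, T(9)=96, T(10)=-480, T(11)=-1152, T(12)=-1344, T(13)=-384, T(14)=1920, T(15)=4608, T(16)=5376, T(17)=1536; answer 1536
Step 2: Y1 = 1536; m = -6; -2*(-6)^3 - 3*(-6)^2 - 8*(-6)^1 + 2 = (432) + (-108) + (48) + (2) = 374; answer 374
Step 3: Y2 = 374; c = 18; cross terms: (-25*0 - 18*11)=-198, (18*28 - -23*0)=504, (-23*11 - -25*28)=447; twice the area = |753| = 753; area = 753/2; answer 753/2

753/2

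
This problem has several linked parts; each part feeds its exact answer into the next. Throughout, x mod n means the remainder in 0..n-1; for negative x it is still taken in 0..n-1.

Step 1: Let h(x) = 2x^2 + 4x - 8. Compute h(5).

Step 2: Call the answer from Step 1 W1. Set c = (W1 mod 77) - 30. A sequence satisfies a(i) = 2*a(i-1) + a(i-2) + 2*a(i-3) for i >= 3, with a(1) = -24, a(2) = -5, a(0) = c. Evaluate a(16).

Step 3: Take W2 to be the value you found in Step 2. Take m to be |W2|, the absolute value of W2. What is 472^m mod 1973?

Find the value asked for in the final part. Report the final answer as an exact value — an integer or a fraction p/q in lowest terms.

Step 1: 2*(5)^2 + 4*(5)^1 - 8 = (50) + (20) + (-8) = 62; answer 62
Step 2: W1 = 62; c = 32; a(3) = 2*(-5) + 1*(-24) + 2*(32) = 30; iterating: a(3)=30, a(4)=7, a(5)=34, a(6)=135, a(7)=318, a(8)=839, a(9)=2266, a(10)=6007, a(11)=15958, a(12)=42455, a(13)=112882, a(14)=300135, a(15)=798062, a(16)=2122023; answer 2122023
Step 3: W2 = 2122023; m = 2122023; squarings mod 1973: 472^1=472, 472^2=1808, 472^4=1576, 472^8=1742, 472^16=90, 472^32=208, 472^64=1831, 472^128=434, 472^256=921, 472^512=1824, 472^1024=498, 472^2048=1379, 472^4096=1642, 472^8192=1046, 472^16384=1074, 472^32768=1244, 472^65536=704, 472^131072=393, 472^262144=555, 472^524288=237, 472^1048576=925, 472^2097152=1316; 472^2122023 = 472^1 * 472^2 * 472^4 * 472^32 * 472^256 * 472^8192 * 472^16384 * 472^2097152 = 62 (mod 1973); answer 62

62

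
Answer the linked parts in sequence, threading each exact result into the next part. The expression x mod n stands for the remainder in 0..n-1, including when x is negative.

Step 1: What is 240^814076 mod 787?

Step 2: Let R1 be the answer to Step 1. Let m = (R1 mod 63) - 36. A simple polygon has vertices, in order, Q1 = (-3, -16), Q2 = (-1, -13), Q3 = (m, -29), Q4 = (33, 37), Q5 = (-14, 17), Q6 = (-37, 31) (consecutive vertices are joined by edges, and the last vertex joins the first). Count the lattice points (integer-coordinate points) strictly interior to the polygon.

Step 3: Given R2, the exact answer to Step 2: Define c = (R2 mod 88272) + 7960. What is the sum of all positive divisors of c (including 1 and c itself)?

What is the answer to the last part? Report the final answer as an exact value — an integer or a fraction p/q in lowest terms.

Step 1: squarings mod 787: 240^1=240, 240^2=149, 240^4=165, 240^8=467, 240^16=90, 240^32=230, 240^64=171, 240^128=122, 240^256=718, 240^512=39, 240^1024=734, 240^2048=448, 240^4096=19, 240^8192=361, 240^16384=466, 240^32768=731, 240^65536=775, 240^131072=144, 240^262144=274, 240^524288=311; 240^814076 = 240^4 * 240^8 * 240^16 * 240^32 * 240^64 * 240^128 * 240^256 * 240^512 * 240^2048 * 240^8192 * 240^16384 * 240^262144 * 240^524288 = 237 (mod 787); answer 237
Step 2: R1 = 237; m = 12; cross terms: (-3*-13 - -1*-16)=23, (-1*-29 - 12*-13)=185, (12*37 - 33*-29)=1401, (33*17 - -14*37)=1079, (-14*31 - -37*17)=195, (-37*-16 - -3*31)=685; twice the area = |3568| = 3568; area = 1784; boundary points = 1 + 1 + 3 + 1 + 1 + 1 = 8; strictly interior points = area - boundary/2 + 1 = 1781; answer 1781
Step 3: R2 = 1781; c = 9741; 9741 = 3 * 17 * 191; sigma = (1 + 3) * (1 + 17) * (1 + 191) = 4 * 18 * 192 = 13824; answer 13824

13824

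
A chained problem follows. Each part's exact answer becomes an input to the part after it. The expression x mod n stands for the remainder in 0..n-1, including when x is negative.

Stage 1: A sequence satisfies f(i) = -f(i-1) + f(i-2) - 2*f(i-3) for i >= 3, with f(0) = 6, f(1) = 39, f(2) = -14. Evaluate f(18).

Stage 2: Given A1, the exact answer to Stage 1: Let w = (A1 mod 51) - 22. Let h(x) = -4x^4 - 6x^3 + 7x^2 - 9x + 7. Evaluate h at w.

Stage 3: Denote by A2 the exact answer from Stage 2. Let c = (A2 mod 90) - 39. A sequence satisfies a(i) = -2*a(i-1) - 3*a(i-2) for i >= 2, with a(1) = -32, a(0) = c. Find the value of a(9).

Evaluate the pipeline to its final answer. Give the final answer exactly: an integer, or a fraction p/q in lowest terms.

2368

Stage 1: f(3) = -1*(-14) + 1*(39) - 2*(6) = 41; iterating: f(3)=41, f(4)=-133, f(5)=202, f(6)=-417, f(7)=885, f(8)=-1706, f(9)=3425, f(10)=-6901, f(11)=13738, f(12)=-27489, f(13)=55029, f(14)=-109994, f(15)=220001, f(16)=-440053, f(17)=880042, f(18)=-1760097; answer -1760097
Stage 2: A1 = -1760097; w = -7; -4*(-7)^4 - 6*(-7)^3 + 7*(-7)^2 - 9*(-7)^1 + 7 = (-9604) + (2058) + (343) + (63) + (7) = -7133; answer -7133
Stage 3: A2 = -7133; c = 28; a(2) = -2*(-32) - 3*(28) = -20; iterating: a(2)=-20, a(3)=136, a(4)=-212, a(5)=16, a(6)=604, a(7)=-1256, a(8)=700, a(9)=2368; answer 2368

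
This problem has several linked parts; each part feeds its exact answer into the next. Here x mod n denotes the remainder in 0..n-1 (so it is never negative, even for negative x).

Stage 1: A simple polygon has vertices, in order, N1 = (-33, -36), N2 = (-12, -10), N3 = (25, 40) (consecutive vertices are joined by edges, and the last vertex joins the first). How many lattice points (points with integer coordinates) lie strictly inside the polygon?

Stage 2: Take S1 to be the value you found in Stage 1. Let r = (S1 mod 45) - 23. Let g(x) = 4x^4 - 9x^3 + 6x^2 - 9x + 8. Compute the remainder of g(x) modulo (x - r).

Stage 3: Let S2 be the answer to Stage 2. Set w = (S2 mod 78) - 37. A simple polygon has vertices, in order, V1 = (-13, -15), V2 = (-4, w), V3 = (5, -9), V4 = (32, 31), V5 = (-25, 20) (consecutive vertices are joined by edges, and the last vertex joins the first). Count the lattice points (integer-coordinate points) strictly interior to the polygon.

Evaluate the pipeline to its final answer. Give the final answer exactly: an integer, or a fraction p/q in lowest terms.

1134

Stage 1: cross terms: (-33*-10 - -12*-36)=-102, (-12*40 - 25*-10)=-230, (25*-36 - -33*40)=420; twice the area = |88| = 88; area = 44; boundary points = 1 + 1 + 2 = 4; strictly interior points = area - boundary/2 + 1 = 43; answer 43
Stage 2: S1 = 43; r = 20; remainder = value at the root: 4*(20)^4 - 9*(20)^3 + 6*(20)^2 - 9*(20)^1 + 8 = (640000) + (-72000) + (2400) + (-180) + (8) = 570228; answer 570228
Stage 3: S2 = 570228; w = 11; cross terms: (-13*11 - -4*-15)=-203, (-4*-9 - 5*11)=-19, (5*31 - 32*-9)=443, (32*20 - -25*31)=1415, (-25*-15 - -13*20)=635; twice the area = |2271| = 2271; area = 2271/2; boundary points = 1 + 1 + 1 + 1 + 1 = 5; strictly interior points = area - boundary/2 + 1 = 1134; answer 1134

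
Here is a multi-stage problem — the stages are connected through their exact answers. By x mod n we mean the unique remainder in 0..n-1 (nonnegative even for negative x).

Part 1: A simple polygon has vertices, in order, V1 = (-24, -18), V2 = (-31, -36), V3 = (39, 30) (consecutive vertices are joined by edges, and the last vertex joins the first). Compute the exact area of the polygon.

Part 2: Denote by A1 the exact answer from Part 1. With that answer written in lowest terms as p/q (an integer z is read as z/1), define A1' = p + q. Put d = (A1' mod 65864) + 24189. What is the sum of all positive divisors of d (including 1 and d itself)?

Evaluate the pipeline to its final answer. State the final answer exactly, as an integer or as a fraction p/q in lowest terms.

Part 1: cross terms: (-24*-36 - -31*-18)=306, (-31*30 - 39*-36)=474, (39*-18 - -24*30)=18; twice the area = |798| = 798; area = 399; answer 399
Part 2: A1 = 399; threaded value p + q = 400; d = 24589; 24589 = 67 * 367; sigma = (1 + 67) * (1 + 367) = 68 * 368 = 25024; answer 25024

25024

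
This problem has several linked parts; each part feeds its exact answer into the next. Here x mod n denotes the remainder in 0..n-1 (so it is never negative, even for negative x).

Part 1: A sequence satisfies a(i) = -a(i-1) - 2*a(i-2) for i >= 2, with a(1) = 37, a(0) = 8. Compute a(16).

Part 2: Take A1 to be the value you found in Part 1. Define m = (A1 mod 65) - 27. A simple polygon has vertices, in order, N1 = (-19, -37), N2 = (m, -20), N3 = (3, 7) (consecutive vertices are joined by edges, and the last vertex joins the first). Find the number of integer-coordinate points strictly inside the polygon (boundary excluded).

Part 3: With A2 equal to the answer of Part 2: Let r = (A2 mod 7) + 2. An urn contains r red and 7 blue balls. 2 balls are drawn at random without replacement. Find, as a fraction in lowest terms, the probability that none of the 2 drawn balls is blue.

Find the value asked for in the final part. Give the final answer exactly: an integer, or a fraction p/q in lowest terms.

5/33

Part 1: a(2) = -1*(37) - 2*(8) = -53; iterating: a(2)=-53, a(3)=-21, a(4)=127, a(5)=-85, a(6)=-169, a(7)=339, a(8)=-1, a(9)=-677, a(10)=679, a(11)=675, a(12)=-2033, a(13)=683, a(14)=3383, a(15)=-4749, a(16)=-2017; answer -2017
Part 2: A1 = -2017; m = 36; cross terms: (-19*-20 - 36*-37)=1712, (36*7 - 3*-20)=312, (3*-37 - -19*7)=22; twice the area = |2046| = 2046; area = 1023; boundary points = 1 + 3 + 22 = 26; strictly interior points = area - boundary/2 + 1 = 1011; answer 1011
Part 3: A2 = 1011; r = 5; total draws C(12,2) = 66; favorable C(5,2) = 10; P = 5/33; answer 5/33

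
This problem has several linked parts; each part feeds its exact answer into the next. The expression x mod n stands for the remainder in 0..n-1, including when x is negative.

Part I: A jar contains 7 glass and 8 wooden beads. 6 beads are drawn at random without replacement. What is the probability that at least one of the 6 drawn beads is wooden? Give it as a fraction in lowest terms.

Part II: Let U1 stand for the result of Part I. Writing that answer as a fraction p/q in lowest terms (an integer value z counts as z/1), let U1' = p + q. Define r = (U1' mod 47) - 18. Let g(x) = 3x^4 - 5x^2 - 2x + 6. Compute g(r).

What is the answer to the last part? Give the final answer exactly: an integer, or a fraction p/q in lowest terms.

Part I: total draws C(15,6) = 5005; complement C(7,6) = 7; favorable 5005 - 7 = 4998; P = 714/715; answer 714/715
Part II: U1 = 714/715; threaded value p + q = 1429; r = 1; 3*(1)^4 - 5*(1)^2 - 2*(1)^1 + 6 = (3) + (-5) + (-2) + (6) = 2; answer 2

2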